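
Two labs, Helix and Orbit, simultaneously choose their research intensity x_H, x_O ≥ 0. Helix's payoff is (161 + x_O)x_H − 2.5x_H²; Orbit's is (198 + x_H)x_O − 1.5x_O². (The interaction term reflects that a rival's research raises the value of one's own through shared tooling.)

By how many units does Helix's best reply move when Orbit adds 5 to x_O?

Expanding Helix's payoff: 161x_H + x_Ox_H − 2.5x_H².
∂π/∂x_H = 161 + x_O − 5x_H = 0, so x_H = 32.2 + 0.2x_O.
The reaction-function slope is 0.2, so a 5-unit rise in x_O moves x_H by 0.2 × 5 = 1. Helix's best response rises — the actions are strategic complements.

1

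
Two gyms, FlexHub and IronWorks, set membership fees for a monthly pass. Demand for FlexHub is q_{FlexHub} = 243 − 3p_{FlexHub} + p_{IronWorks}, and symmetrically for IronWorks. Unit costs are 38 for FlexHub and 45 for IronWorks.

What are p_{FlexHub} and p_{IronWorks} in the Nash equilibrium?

72, 75

FlexHub's profit: π = (p_{FlexHub} − 38)(243 − 3p_{FlexHub} + p_{IronWorks}).
∂π/∂p_{FlexHub} = 357 − 6p_{FlexHub} + p_{IronWorks} = 0 ⇒ p_{FlexHub} = 59.5 + (1/6)p_{IronWorks}.
Similarly p_{IronWorks} = 63 + (1/6)p_{FlexHub}.
Substituting the second reaction function into the first: p_{FlexHub} = 59.5 + (1/6)(63 + (1/6)p_{FlexHub}), which gives (35/36)p_{FlexHub} = 70 ⇒ p_{FlexHub} = 72.
Then p_{IronWorks} = 63 + (1/6)·72 = 75.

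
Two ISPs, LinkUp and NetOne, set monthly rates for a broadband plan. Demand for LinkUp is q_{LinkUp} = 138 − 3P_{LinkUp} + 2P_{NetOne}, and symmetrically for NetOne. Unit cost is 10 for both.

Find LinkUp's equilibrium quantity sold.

96

LinkUp's profit: π = (P_{LinkUp} − 10)(138 − 3P_{LinkUp} + 2P_{NetOne}).
∂π/∂P_{LinkUp} = 168 − 6P_{LinkUp} + 2P_{NetOne} = 0 ⇒ P_{LinkUp} = 28 + (1/3)P_{NetOne}.
By symmetry P_{NetOne} = P_{LinkUp}; substituting into the reaction function, (2/3)P_{LinkUp} = 28 and P_{LinkUp} = 42.
q_{LinkUp} = 138 − 3·42 + 2·42 = 96.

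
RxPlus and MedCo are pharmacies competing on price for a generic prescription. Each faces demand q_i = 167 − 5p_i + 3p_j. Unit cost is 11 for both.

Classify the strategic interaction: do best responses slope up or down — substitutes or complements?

RxPlus's profit: π = (p_{RxPlus} − 11)(167 − 5p_{RxPlus} + 3p_{MedCo}).
∂π/∂p_{RxPlus} = 222 − 10p_{RxPlus} + 3p_{MedCo} = 0 ⇒ p_{RxPlus} = 22.2 + 0.3p_{MedCo}.
The best-response slope dp_{RxPlus}/dp_{MedCo} = 0.3 > 0: the reaction function is upward-sloping, so the choices are strategic complements.

strategic complements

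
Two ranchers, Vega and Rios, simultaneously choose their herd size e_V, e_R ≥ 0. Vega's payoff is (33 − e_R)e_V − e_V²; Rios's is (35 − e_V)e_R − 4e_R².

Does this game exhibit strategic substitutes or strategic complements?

strategic substitutes

Expanding Vega's payoff: 33e_V − e_Re_V − e_V².
∂π/∂e_V = 33 − e_R − 2e_V = 0, so e_V = 16.5 − 0.5e_R.
The best-response slope de_V/de_R = −0.5 < 0: the reaction function is downward-sloping, so the choices are strategic substitutes.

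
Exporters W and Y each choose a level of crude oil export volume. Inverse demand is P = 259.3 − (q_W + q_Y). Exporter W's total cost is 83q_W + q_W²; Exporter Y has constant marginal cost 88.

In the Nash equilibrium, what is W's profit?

Exporter W's profit: π = q_W(259.3 − (q_W + q_Y)) − 83q_W − q_W².
∂π/∂q_W = 176.3 − 4q_W − q_Y = 0, so q_W = 44.075 − 0.25q_Y.
For Y: ∂π/∂q_Y = 171.3 − 2q_Y − q_W = 0 ⇒ q_Y = 85.65 − 0.5q_W.
Substituting the second reaction function into the first: q_W = 44.075 − 0.25(85.65 − 0.5q_W), which gives 0.875q_W = 22.6625 ⇒ q_W = 25.9.
Then q_Y = 85.65 − 0.5·25.9 = 72.7.
Price P = 259.3 − 98.6 = 160.7.
W's profit: (160.7 − 83)·25.9 − (25.9)² = 1341.62.

1341.62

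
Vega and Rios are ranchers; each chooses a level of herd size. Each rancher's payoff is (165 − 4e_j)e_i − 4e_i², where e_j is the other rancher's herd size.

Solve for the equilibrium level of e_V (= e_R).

13.75

Vega's payoff is (165 − 4e_R)e_V − 4e_V².
∂π/∂e_V = 165 − 4e_R − 8e_V = 0, so e_V = 20.625 − 0.5e_R.
By symmetry e_R = e_V; substituting into the reaction function, 1.5e_V = 20.625 and e_V = 13.75.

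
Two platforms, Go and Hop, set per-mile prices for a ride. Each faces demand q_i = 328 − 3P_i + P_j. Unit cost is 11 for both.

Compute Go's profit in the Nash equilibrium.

Go's profit: π = (P_{Go} − 11)(328 − 3P_{Go} + P_{Hop}).
∂π/∂P_{Go} = 361 − 6P_{Go} + P_{Hop} = 0 ⇒ P_{Go} = 361/6 + (1/6)P_{Hop}.
Setting P_{Go} = P_{Hop} in the reaction function: P_{Go} = 361/6 + (1/6)P_{Go}, so P_{Go} = (361/6) / (5/6) = 72.2.
q_{Go} = 328 − 3·72.2 + 72.2 = 183.6.
Profit = (72.2 − 11)·183.6 = 11236.32.

11236.32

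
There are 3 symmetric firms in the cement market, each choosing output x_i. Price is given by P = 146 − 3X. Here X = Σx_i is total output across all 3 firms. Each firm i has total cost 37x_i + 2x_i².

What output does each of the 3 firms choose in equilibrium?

6.8125

A representative firm's profit is π_i = x_i(146 − 3X) − 37x_i − 2x_i², with X = x_i + Σ_{j≠i} x_j.
First-order condition: 109 − 10x_i − 3Σ_{j≠i} x_j = 0.
With identical firms, set every x_j = x: then 109 − 10x − 6x = 0, i.e. x = 109/16 = 6.8125.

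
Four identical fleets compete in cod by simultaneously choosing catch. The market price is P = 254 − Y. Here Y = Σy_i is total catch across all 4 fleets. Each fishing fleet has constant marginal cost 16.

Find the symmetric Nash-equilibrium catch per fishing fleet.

47.6

A representative fishing fleet's profit is π_i = y_i(254 − Y) − 16y_i, with Y = y_i + Σ_{j≠i} y_j.
First-order condition: 238 − 2y_i − Σ_{j≠i} y_j = 0.
In a symmetric equilibrium every fishing fleet chooses the same y, so Σ_{j≠i} y_j = 3y. The condition becomes 238 − 5y = 0, giving y = 238/5 = 47.6.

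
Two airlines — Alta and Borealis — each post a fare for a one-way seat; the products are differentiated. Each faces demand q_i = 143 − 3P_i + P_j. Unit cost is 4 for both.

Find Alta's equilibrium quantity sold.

81

Alta's profit: π = (P_{Alta} − 4)(143 − 3P_{Alta} + P_{Borealis}).
∂π/∂P_{Alta} = 155 − 6P_{Alta} + P_{Borealis} = 0 ⇒ P_{Alta} = 155/6 + (1/6)P_{Borealis}.
The game is symmetric, so in equilibrium P_{Borealis} = P_{Alta}: the reaction function gives (5/6)P_{Alta} = 155/6, hence P_{Alta} = 31.
q_{Alta} = 143 − 3·31 + 31 = 81.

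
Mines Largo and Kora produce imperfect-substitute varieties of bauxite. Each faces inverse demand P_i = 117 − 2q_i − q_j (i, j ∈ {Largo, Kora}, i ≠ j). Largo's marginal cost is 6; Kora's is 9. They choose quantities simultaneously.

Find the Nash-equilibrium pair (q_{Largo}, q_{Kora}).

Mine Largo's profit: π = q_{Largo}(117 − 2q_{Largo} − q_{Kora}) − 6q_{Largo}.
∂π/∂q_{Largo} = 111 − 4q_{Largo} − q_{Kora} = 0 ⇒ q_{Largo} = 27.75 − 0.25q_{Kora}.
Similarly q_{Kora} = 27 − 0.25q_{Largo}.
Plugging q_{Kora} into Largo's best response: q_{Largo} = 27.75 − 0.25(27 − 0.25q_{Largo}) ⇒ 0.9375q_{Largo} = 21, so q_{Largo} = 22.4.
Then q_{Kora} = 27 − 0.25·22.4 = 21.4.

22.4, 21.4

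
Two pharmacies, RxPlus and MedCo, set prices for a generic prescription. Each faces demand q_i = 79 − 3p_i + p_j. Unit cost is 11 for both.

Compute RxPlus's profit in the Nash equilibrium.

RxPlus's profit: π = (p_{RxPlus} − 11)(79 − 3p_{RxPlus} + p_{MedCo}).
∂π/∂p_{RxPlus} = 112 − 6p_{RxPlus} + p_{MedCo} = 0 ⇒ p_{RxPlus} = 56/3 + (1/6)p_{MedCo}.
Setting p_{RxPlus} = p_{MedCo} in the reaction function: p_{RxPlus} = 56/3 + (1/6)p_{RxPlus}, so p_{RxPlus} = (56/3) / (5/6) = 22.4.
q_{RxPlus} = 79 − 3·22.4 + 22.4 = 34.2.
Profit = (22.4 − 11)·34.2 = 389.88.

389.88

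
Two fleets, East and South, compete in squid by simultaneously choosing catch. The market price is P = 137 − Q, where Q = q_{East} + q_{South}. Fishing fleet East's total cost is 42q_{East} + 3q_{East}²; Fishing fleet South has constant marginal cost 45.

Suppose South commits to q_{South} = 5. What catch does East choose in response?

Fishing fleet East's profit: π = q_{East}(137 − (q_{East} + q_{South})) − 42q_{East} − 3q_{East}².
∂π/∂q_{East} = 95 − 8q_{East} − q_{South} = 0, so q_{East} = 11.875 − 0.125q_{South}.
At q_{South} = 5: q_{East} = 11.875 − 0.125·5 = 11.25.

11.25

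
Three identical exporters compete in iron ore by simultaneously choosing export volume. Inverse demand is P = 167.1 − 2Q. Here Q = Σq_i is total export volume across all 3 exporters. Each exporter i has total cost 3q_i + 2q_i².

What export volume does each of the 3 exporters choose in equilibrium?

13.675

A representative exporter's profit is π_i = q_i(167.1 − 2Q) − 3q_i − 2q_i², with Q = q_i + Σ_{j≠i} q_j.
First-order condition: 164.1 − 8q_i − 2Σ_{j≠i} q_j = 0.
With identical exporters, set every q_j = q: then 164.1 − 8q − 4q = 0, i.e. q = 164.1/12 = 13.675.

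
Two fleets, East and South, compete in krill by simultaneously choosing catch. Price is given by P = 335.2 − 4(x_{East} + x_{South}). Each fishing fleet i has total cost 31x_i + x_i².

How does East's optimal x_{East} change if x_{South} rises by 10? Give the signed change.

-4

Fishing fleet East's profit: π = x_{East}(335.2 − 4(x_{East} + x_{South})) − 31x_{East} − x_{East}².
∂π/∂x_{East} = 304.2 − 10x_{East} − 4x_{South} = 0, so x_{East} = 30.42 − 0.4x_{South}.
The reaction-function slope is −0.4, so a 10-unit rise in x_{South} moves x_{East} by −0.4 × 10 = −4. East's best response falls — the actions are strategic substitutes.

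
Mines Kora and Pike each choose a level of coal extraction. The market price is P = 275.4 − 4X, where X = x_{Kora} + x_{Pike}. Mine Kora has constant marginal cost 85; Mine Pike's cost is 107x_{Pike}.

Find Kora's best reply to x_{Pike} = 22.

12.8

Mine Kora's profit: π = x_{Kora}(275.4 − 4(x_{Kora} + x_{Pike})) − 85x_{Kora}.
∂π/∂x_{Kora} = 190.4 − 8x_{Kora} − 4x_{Pike} = 0, so x_{Kora} = 23.8 − 0.5x_{Pike}.
At x_{Pike} = 22: x_{Kora} = 23.8 − 0.5·22 = 12.8.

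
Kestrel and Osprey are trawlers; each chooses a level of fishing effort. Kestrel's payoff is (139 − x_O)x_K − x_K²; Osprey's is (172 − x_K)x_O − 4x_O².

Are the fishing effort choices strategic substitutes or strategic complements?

strategic substitutes

Expanding Kestrel's payoff: 139x_K − x_Ox_K − x_K².
∂π/∂x_K = 139 − x_O − 2x_K = 0, so x_K = 69.5 − 0.5x_O.
The best-response slope dx_K/dx_O = −0.5 < 0: the reaction function is downward-sloping, so the choices are strategic substitutes.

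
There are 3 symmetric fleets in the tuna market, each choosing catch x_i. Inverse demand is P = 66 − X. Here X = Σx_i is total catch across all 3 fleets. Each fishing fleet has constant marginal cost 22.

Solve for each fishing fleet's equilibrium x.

A representative fishing fleet's profit is π_i = x_i(66 − X) − 22x_i, with X = x_i + Σ_{j≠i} x_j.
First-order condition: 44 − 2x_i − Σ_{j≠i} x_j = 0.
In a symmetric equilibrium every fishing fleet chooses the same x, so Σ_{j≠i} x_j = 2x. The condition becomes 44 − 4x = 0, giving x = 44/4 = 11.

11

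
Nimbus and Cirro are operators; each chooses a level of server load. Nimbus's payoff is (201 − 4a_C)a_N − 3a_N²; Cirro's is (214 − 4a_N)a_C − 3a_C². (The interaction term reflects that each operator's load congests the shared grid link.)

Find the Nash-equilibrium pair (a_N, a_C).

17.5, 24

Expanding Nimbus's payoff: 201a_N − 4a_Ca_N − 3a_N².
∂π/∂a_N = 201 − 4a_C − 6a_N = 0, so a_N = 33.5 − (2/3)a_C.
Likewise for Cirro: a_C = 107/3 − (2/3)a_N.
Solving the two reaction functions simultaneously: (1 − (−2/3)(−2/3))a_N = 33.5 − (2/3)·(107/3), so (5/9)a_N = 175/18 and a_N = 17.5.
Then a_C = 107/3 − (2/3)·17.5 = 24.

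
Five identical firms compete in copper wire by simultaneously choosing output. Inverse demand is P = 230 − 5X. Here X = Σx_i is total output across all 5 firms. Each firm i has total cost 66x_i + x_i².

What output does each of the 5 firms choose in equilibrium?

A representative firm's profit is π_i = x_i(230 − 5X) − 66x_i − x_i², with X = x_i + Σ_{j≠i} x_j.
First-order condition: 164 − 12x_i − 5Σ_{j≠i} x_j = 0.
With identical firms, set every x_j = x: then 164 − 12x − 20x = 0, i.e. x = 164/32 = 5.125.

5.125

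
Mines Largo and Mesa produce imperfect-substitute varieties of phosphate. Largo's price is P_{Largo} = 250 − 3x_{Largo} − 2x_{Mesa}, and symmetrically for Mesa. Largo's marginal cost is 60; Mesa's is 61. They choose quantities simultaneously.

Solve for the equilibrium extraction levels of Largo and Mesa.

23.8125, 23.5625

Mine Largo's profit: π = x_{Largo}(250 − 3x_{Largo} − 2x_{Mesa}) − 60x_{Largo}.
∂π/∂x_{Largo} = 190 − 6x_{Largo} − 2x_{Mesa} = 0 ⇒ x_{Largo} = 95/3 − (1/3)x_{Mesa}.
Similarly x_{Mesa} = 31.5 − (1/3)x_{Largo}.
Substituting the second reaction function into the first: x_{Largo} = 95/3 − (1/3)(31.5 − (1/3)x_{Largo}), which gives (8/9)x_{Largo} = 127/6 ⇒ x_{Largo} = 23.8125.
Then x_{Mesa} = 31.5 − (1/3)·23.8125 = 23.5625.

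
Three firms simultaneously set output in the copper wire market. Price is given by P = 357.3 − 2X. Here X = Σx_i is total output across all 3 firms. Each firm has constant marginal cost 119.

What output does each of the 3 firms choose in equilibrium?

29.7875

A representative firm's profit is π_i = x_i(357.3 − 2X) − 119x_i, with X = x_i + Σ_{j≠i} x_j.
First-order condition: 238.3 − 4x_i − 2Σ_{j≠i} x_j = 0.
In a symmetric equilibrium every firm chooses the same x, so Σ_{j≠i} x_j = 2x. The condition becomes 238.3 − 8x = 0, giving x = 238.3/8 = 29.7875.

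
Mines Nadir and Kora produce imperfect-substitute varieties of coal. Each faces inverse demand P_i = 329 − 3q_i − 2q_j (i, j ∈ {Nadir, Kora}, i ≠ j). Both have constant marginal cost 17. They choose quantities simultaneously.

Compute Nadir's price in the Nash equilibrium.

Mine Nadir's profit: π = q_{Nadir}(329 − 3q_{Nadir} − 2q_{Kora}) − 17q_{Nadir}.
∂π/∂q_{Nadir} = 312 − 6q_{Nadir} − 2q_{Kora} = 0 ⇒ q_{Nadir} = 52 − (1/3)q_{Kora}.
Setting q_{Nadir} = q_{Kora} in the reaction function: q_{Nadir} = 52 − (1/3)q_{Nadir}, so q_{Nadir} = 52 / (4/3) = 39.
P_{Nadir} = 329 − 3·39 − 2·39 = 134.

134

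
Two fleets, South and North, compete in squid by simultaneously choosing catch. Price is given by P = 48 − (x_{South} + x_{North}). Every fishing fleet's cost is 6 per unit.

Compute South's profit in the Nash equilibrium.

Fishing fleet South's profit: π = x_{South}(48 − (x_{South} + x_{North})) − 6x_{South}.
∂π/∂x_{South} = 42 − 2x_{South} − x_{North} = 0, so x_{South} = 21 − 0.5x_{North}.
Setting x_{South} = x_{North} in the reaction function: x_{South} = 21 − 0.5x_{South}, so x_{South} = 21 / 1.5 = 14.
Price P = 48 − 28 = 20.
South's profit: (20 − 6)·14 = 196.

196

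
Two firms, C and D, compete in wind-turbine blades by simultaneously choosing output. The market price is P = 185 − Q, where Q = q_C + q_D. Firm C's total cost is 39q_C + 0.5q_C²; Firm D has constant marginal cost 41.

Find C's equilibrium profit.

Firm C's profit: π = q_C(185 − (q_C + q_D)) − 39q_C − 0.5q_C².
∂π/∂q_C = 146 − 3q_C − q_D = 0, so q_C = 146/3 − (1/3)q_D.
For D: ∂π/∂q_D = 144 − 2q_D − q_C = 0 ⇒ q_D = 72 − 0.5q_C.
Solving the two reaction functions simultaneously: (1 − (−1/3)(−0.5))q_C = 146/3 − (1/3)·72, so (5/6)q_C = 74/3 and q_C = 29.6.
Then q_D = 72 − 0.5·29.6 = 57.2.
Price P = 185 − 86.8 = 98.2.
C's profit: (98.2 − 39)·29.6 − 0.5(29.6)² = 1314.24.

1314.24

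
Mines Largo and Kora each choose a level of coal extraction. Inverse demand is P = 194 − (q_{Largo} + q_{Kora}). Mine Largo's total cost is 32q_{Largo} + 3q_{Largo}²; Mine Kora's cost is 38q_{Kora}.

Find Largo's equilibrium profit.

Mine Largo's profit: π = q_{Largo}(194 − (q_{Largo} + q_{Kora})) − 32q_{Largo} − 3q_{Largo}².
∂π/∂q_{Largo} = 162 − 8q_{Largo} − q_{Kora} = 0, so q_{Largo} = 20.25 − 0.125q_{Kora}.
For Kora: ∂π/∂q_{Kora} = 156 − 2q_{Kora} − q_{Largo} = 0 ⇒ q_{Kora} = 78 − 0.5q_{Largo}.
Solving the two reaction functions simultaneously: (1 − (−0.125)(−0.5))q_{Largo} = 20.25 − 0.125·78, so 0.9375q_{Largo} = 10.5 and q_{Largo} = 11.2.
Then q_{Kora} = 78 − 0.5·11.2 = 72.4.
Price P = 194 − 83.6 = 110.4.
Largo's profit: (110.4 − 32)·11.2 − 3(11.2)² = 501.76.

501.76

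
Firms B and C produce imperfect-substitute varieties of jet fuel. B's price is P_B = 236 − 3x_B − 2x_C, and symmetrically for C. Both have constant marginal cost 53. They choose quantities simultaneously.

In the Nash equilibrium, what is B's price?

Firm B's profit: π = x_B(236 − 3x_B − 2x_C) − 53x_B.
∂π/∂x_B = 183 − 6x_B − 2x_C = 0 ⇒ x_B = 30.5 − (1/3)x_C.
By symmetry x_C = x_B; substituting into the reaction function, (4/3)x_B = 30.5 and x_B = 22.875.
P_B = 236 − 3·22.875 − 2·22.875 = 121.625.

121.625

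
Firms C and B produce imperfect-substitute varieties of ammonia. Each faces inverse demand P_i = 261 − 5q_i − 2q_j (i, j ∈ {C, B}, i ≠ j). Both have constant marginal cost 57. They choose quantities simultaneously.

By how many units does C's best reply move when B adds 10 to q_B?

Firm C's profit: π = q_C(261 − 5q_C − 2q_B) − 57q_C.
∂π/∂q_C = 204 − 10q_C − 2q_B = 0 ⇒ q_C = 20.4 − 0.2q_B.
The reaction-function slope is −0.2, so a 10-unit rise in q_B moves q_C by −0.2 × 10 = −2. C's best response falls — the actions are strategic substitutes.

-2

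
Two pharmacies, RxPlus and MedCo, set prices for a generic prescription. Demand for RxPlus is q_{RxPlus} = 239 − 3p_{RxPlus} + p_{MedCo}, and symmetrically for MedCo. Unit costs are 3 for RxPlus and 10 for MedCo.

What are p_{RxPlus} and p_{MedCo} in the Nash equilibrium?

50.2, 53.2

RxPlus's profit: π = (p_{RxPlus} − 3)(239 − 3p_{RxPlus} + p_{MedCo}).
∂π/∂p_{RxPlus} = 248 − 6p_{RxPlus} + p_{MedCo} = 0 ⇒ p_{RxPlus} = 124/3 + (1/6)p_{MedCo}.
Similarly p_{MedCo} = 269/6 + (1/6)p_{RxPlus}.
Substituting the second reaction function into the first: p_{RxPlus} = 124/3 + (1/6)(269/6 + (1/6)p_{RxPlus}), which gives (35/36)p_{RxPlus} = 1757/36 ⇒ p_{RxPlus} = 50.2.
Then p_{MedCo} = 269/6 + (1/6)·50.2 = 53.2.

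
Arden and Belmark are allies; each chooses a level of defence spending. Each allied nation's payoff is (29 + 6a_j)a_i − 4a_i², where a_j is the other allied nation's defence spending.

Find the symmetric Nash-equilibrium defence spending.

Arden's payoff is (29 + 6a_B)a_A − 4a_A².
∂π/∂a_A = 29 + 6a_B − 8a_A = 0, so a_A = 3.625 + 0.75a_B.
The game is symmetric, so in equilibrium a_B = a_A: the reaction function gives 0.25a_A = 3.625, hence a_A = 14.5.

14.5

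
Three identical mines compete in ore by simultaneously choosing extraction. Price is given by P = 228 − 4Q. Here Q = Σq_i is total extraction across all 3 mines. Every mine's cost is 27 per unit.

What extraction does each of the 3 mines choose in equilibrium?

A representative mine's profit is π_i = q_i(228 − 4Q) − 27q_i, with Q = q_i + Σ_{j≠i} q_j.
First-order condition: 201 − 8q_i − 4Σ_{j≠i} q_j = 0.
In a symmetric equilibrium every mine chooses the same q, so Σ_{j≠i} q_j = 2q. The condition becomes 201 − 16q = 0, giving q = 201/16 = 12.5625.

12.5625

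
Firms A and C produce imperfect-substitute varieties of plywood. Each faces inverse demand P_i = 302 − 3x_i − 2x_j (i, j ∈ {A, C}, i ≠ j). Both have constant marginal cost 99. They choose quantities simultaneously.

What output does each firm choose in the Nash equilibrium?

25.375

Firm A's profit: π = x_A(302 − 3x_A − 2x_C) − 99x_A.
∂π/∂x_A = 203 − 6x_A − 2x_C = 0 ⇒ x_A = 203/6 − (1/3)x_C.
By symmetry x_C = x_A; substituting into the reaction function, (4/3)x_A = 203/6 and x_A = 25.375.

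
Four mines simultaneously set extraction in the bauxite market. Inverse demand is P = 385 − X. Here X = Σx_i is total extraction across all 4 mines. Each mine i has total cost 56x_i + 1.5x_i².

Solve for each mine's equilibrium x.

41.125

A representative mine's profit is π_i = x_i(385 − X) − 56x_i − 1.5x_i², with X = x_i + Σ_{j≠i} x_j.
First-order condition: 329 − 5x_i − Σ_{j≠i} x_j = 0.
With identical mines, set every x_j = x: then 329 − 5x − 3x = 0, i.e. x = 329/8 = 41.125.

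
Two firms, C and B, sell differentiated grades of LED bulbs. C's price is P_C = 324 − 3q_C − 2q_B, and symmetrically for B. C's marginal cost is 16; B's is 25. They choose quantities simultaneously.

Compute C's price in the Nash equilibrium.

133.1875

Firm C's profit: π = q_C(324 − 3q_C − 2q_B) − 16q_C.
∂π/∂q_C = 308 − 6q_C − 2q_B = 0 ⇒ q_C = 154/3 − (1/3)q_B.
Similarly q_B = 299/6 − (1/3)q_C.
Plugging q_B into C's best response: q_C = 154/3 − (1/3)(299/6 − (1/3)q_C) ⇒ (8/9)q_C = 625/18, so q_C = 39.0625.
Then q_B = 299/6 − (1/3)·39.0625 = 36.8125.
P_C = 324 − 3·39.0625 − 2·36.8125 = 133.1875.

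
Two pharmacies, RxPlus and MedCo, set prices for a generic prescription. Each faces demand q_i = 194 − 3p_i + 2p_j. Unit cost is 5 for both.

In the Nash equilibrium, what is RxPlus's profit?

6697.6875

RxPlus's profit: π = (p_{RxPlus} − 5)(194 − 3p_{RxPlus} + 2p_{MedCo}).
∂π/∂p_{RxPlus} = 209 − 6p_{RxPlus} + 2p_{MedCo} = 0 ⇒ p_{RxPlus} = 209/6 + (1/3)p_{MedCo}.
By symmetry p_{MedCo} = p_{RxPlus}; substituting into the reaction function, (2/3)p_{RxPlus} = 209/6 and p_{RxPlus} = 52.25.
q_{RxPlus} = 194 − 3·52.25 + 2·52.25 = 141.75.
Profit = (52.25 − 5)·141.75 = 6697.6875.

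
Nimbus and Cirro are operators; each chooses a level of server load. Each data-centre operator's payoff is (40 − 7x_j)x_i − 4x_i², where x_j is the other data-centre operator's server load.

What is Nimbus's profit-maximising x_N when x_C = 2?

Nimbus's payoff is (40 − 7x_C)x_N − 4x_N².
∂π/∂x_N = 40 − 7x_C − 8x_N = 0, so x_N = 5 − 0.875x_C.
At x_C = 2: x_N = 5 − 0.875·2 = 3.25.

3.25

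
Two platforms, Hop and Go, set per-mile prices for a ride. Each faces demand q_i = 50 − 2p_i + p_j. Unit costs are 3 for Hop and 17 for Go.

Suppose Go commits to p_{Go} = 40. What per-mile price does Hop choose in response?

24

Hop's profit: π = (p_{Hop} − 3)(50 − 2p_{Hop} + p_{Go}).
∂π/∂p_{Hop} = 56 − 4p_{Hop} + p_{Go} = 0 ⇒ p_{Hop} = 14 + 0.25p_{Go}.
At p_{Go} = 40: p_{Hop} = 14 + 0.25·40 = 24.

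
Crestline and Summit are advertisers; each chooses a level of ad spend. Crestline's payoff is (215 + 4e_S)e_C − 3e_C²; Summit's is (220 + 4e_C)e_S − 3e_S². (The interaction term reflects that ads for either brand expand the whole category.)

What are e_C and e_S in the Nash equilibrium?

108.5, 109

Expanding Crestline's payoff: 215e_C + 4e_Se_C − 3e_C².
∂π/∂e_C = 215 + 4e_S − 6e_C = 0, so e_C = 215/6 + (2/3)e_S.
Likewise for Summit: e_S = 110/3 + (2/3)e_C.
Substituting the second reaction function into the first: e_C = 215/6 + (2/3)(110/3 + (2/3)e_C), which gives (5/9)e_C = 1085/18 ⇒ e_C = 108.5.
Then e_S = 110/3 + (2/3)·108.5 = 109.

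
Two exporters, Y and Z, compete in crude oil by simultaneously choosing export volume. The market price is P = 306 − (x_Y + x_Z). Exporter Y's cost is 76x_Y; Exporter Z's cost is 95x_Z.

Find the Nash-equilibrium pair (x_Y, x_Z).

83, 64

Exporter Y's profit: π = x_Y(306 − (x_Y + x_Z)) − 76x_Y.
∂π/∂x_Y = 230 − 2x_Y − x_Z = 0, so x_Y = 115 − 0.5x_Z.
By the same steps for Z: x_Z = 105.5 − 0.5x_Y.
Solving the two reaction functions simultaneously: (1 − (−0.5)(−0.5))x_Y = 115 − 0.5·105.5, so 0.75x_Y = 62.25 and x_Y = 83.
Then x_Z = 105.5 − 0.5·83 = 64.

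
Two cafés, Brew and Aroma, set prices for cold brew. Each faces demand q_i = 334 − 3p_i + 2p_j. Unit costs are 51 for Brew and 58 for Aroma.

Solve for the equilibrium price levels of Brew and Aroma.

123.0625, 125.6875

Brew's profit: π = (p_{Brew} − 51)(334 − 3p_{Brew} + 2p_{Aroma}).
∂π/∂p_{Brew} = 487 − 6p_{Brew} + 2p_{Aroma} = 0 ⇒ p_{Brew} = 487/6 + (1/3)p_{Aroma}.
Similarly p_{Aroma} = 254/3 + (1/3)p_{Brew}.
Solving the two reaction functions simultaneously: (1 − (1/3)(1/3))p_{Brew} = 487/6 + (1/3)·(254/3), so (8/9)p_{Brew} = 1969/18 and p_{Brew} = 123.0625.
Then p_{Aroma} = 254/3 + (1/3)·123.0625 = 125.6875.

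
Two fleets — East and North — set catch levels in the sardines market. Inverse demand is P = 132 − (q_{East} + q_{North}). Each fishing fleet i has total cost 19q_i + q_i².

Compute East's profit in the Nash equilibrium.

Fishing fleet East's profit: π = q_{East}(132 − (q_{East} + q_{North})) − 19q_{East} − q_{East}².
∂π/∂q_{East} = 113 − 4q_{East} − q_{North} = 0, so q_{East} = 28.25 − 0.25q_{North}.
The game is symmetric, so in equilibrium q_{North} = q_{East}: the reaction function gives 1.25q_{East} = 28.25, hence q_{East} = 22.6.
Price P = 132 − 45.2 = 86.8.
East's profit: (86.8 − 19)·22.6 − (22.6)² = 1021.52.

1021.52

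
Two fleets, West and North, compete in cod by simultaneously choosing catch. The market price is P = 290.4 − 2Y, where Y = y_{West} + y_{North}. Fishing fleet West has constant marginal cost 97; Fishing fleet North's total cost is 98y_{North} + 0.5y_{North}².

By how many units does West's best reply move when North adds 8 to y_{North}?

-4

Fishing fleet West's profit: π = y_{West}(290.4 − 2(y_{West} + y_{North})) − 97y_{West}.
∂π/∂y_{West} = 193.4 − 4y_{West} − 2y_{North} = 0, so y_{West} = 48.35 − 0.5y_{North}.
The reaction-function slope is −0.5, so an 8-unit rise in y_{North} moves y_{West} by −0.5 × 8 = −4. West's best response falls — the actions are strategic substitutes.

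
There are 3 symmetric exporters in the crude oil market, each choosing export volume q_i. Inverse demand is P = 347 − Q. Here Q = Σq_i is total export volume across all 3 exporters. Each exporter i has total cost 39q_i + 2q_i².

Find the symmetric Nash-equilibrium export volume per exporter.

A representative exporter's profit is π_i = q_i(347 − Q) − 39q_i − 2q_i², with Q = q_i + Σ_{j≠i} q_j.
First-order condition: 308 − 6q_i − Σ_{j≠i} q_j = 0.
Imposing symmetry (q_j = q for all j) turns Σ_{j≠i} q_j into 2q, so 308 = 8q and q = 38.5.

38.5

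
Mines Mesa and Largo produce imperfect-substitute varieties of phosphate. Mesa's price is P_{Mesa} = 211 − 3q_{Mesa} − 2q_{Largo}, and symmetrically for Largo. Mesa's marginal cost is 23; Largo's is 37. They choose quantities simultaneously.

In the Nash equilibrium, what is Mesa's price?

Mine Mesa's profit: π = q_{Mesa}(211 − 3q_{Mesa} − 2q_{Largo}) − 23q_{Mesa}.
∂π/∂q_{Mesa} = 188 − 6q_{Mesa} − 2q_{Largo} = 0 ⇒ q_{Mesa} = 94/3 − (1/3)q_{Largo}.
Similarly q_{Largo} = 29 − (1/3)q_{Mesa}.
Plugging q_{Largo} into Mesa's best response: q_{Mesa} = 94/3 − (1/3)(29 − (1/3)q_{Mesa}) ⇒ (8/9)q_{Mesa} = 65/3, so q_{Mesa} = 24.375.
Then q_{Largo} = 29 − (1/3)·24.375 = 20.875.
P_{Mesa} = 211 − 3·24.375 − 2·20.875 = 96.125.

96.125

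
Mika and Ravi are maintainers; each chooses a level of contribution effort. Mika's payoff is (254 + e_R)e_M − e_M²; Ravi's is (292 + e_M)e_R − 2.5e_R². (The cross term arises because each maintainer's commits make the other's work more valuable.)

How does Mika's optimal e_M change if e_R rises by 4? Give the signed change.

2

Expanding Mika's payoff: 254e_M + e_Re_M − e_M².
∂π/∂e_M = 254 + e_R − 2e_M = 0, so e_M = 127 + 0.5e_R.
The reaction-function slope is 0.5, so a 4-unit rise in e_R moves e_M by 0.5 × 4 = 2. Mika's best response rises — the actions are strategic complements.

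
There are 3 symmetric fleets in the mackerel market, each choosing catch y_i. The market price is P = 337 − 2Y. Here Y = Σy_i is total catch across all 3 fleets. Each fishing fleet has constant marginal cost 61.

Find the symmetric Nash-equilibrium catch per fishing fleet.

A representative fishing fleet's profit is π_i = y_i(337 − 2Y) − 61y_i, with Y = y_i + Σ_{j≠i} y_j.
First-order condition: 276 − 4y_i − 2Σ_{j≠i} y_j = 0.
With identical fishing fleets, set every y_j = y: then 276 − 4y − 4y = 0, i.e. y = 276/8 = 34.5.

34.5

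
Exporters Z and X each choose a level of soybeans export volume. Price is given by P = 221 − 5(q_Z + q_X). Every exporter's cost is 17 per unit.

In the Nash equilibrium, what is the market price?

Exporter Z's profit: π = q_Z(221 − 5(q_Z + q_X)) − 17q_Z.
∂π/∂q_Z = 204 − 10q_Z − 5q_X = 0, so q_Z = 20.4 − 0.5q_X.
By symmetry q_X = q_Z; substituting into the reaction function, 1.5q_Z = 20.4 and q_Z = 13.6.
Equilibrium price: P = 221 − 5·27.2 = 85.

85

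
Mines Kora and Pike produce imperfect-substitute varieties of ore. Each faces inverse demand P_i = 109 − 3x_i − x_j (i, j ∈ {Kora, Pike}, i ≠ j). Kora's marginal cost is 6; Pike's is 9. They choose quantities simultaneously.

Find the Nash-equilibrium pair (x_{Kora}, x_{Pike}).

Mine Kora's profit: π = x_{Kora}(109 − 3x_{Kora} − x_{Pike}) − 6x_{Kora}.
∂π/∂x_{Kora} = 103 − 6x_{Kora} − x_{Pike} = 0 ⇒ x_{Kora} = 103/6 − (1/6)x_{Pike}.
Similarly x_{Pike} = 50/3 − (1/6)x_{Kora}.
Solving the two reaction functions simultaneously: (1 − (−1/6)(−1/6))x_{Kora} = 103/6 − (1/6)·(50/3), so (35/36)x_{Kora} = 259/18 and x_{Kora} = 14.8.
Then x_{Pike} = 50/3 − (1/6)·14.8 = 14.2.

14.8, 14.2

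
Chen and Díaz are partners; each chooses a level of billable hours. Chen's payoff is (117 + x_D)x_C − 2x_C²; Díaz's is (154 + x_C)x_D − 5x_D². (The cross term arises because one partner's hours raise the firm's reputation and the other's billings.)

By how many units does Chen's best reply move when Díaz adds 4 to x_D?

Expanding Chen's payoff: 117x_C + x_Dx_C − 2x_C².
∂π/∂x_C = 117 + x_D − 4x_C = 0, so x_C = 29.25 + 0.25x_D.
The reaction-function slope is 0.25, so a 4-unit rise in x_D moves x_C by 0.25 × 4 = 1. Chen's best response rises — the actions are strategic complements.

1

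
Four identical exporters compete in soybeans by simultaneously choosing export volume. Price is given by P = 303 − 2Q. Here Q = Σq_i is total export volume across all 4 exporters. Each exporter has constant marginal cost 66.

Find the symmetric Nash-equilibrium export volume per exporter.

A representative exporter's profit is π_i = q_i(303 − 2Q) − 66q_i, with Q = q_i + Σ_{j≠i} q_j.
First-order condition: 237 − 4q_i − 2Σ_{j≠i} q_j = 0.
With identical exporters, set every q_j = q: then 237 − 4q − 6q = 0, i.e. q = 237/10 = 23.7.

23.7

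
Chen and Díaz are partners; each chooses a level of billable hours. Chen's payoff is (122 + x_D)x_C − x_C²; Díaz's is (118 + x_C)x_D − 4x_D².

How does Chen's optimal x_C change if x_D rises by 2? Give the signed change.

1

Expanding Chen's payoff: 122x_C + x_Dx_C − x_C².
∂π/∂x_C = 122 + x_D − 2x_C = 0, so x_C = 61 + 0.5x_D.
The reaction-function slope is 0.5, so a 2-unit rise in x_D moves x_C by 0.5 × 2 = 1. Chen's best response rises — the actions are strategic complements.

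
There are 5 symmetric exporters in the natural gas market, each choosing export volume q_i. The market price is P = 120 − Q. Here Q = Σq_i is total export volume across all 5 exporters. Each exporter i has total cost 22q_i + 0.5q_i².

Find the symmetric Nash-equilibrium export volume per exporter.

A representative exporter's profit is π_i = q_i(120 − Q) − 22q_i − 0.5q_i², with Q = q_i + Σ_{j≠i} q_j.
First-order condition: 98 − 3q_i − Σ_{j≠i} q_j = 0.
Imposing symmetry (q_j = q for all j) turns Σ_{j≠i} q_j into 4q, so 98 = 7q and q = 14.

14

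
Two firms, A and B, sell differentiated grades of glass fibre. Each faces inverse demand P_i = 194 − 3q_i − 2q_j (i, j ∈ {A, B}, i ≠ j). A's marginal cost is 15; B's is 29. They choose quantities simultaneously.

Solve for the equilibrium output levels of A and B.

Firm A's profit: π = q_A(194 − 3q_A − 2q_B) − 15q_A.
∂π/∂q_A = 179 − 6q_A − 2q_B = 0 ⇒ q_A = 179/6 − (1/3)q_B.
Similarly q_B = 27.5 − (1/3)q_A.
Plugging q_B into A's best response: q_A = 179/6 − (1/3)(27.5 − (1/3)q_A) ⇒ (8/9)q_A = 62/3, so q_A = 23.25.
Then q_B = 27.5 − (1/3)·23.25 = 19.75.

23.25, 19.75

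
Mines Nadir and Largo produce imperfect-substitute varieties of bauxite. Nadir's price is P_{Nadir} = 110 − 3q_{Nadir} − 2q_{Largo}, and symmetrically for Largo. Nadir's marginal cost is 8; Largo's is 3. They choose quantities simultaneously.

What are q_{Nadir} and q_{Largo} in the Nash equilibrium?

Mine Nadir's profit: π = q_{Nadir}(110 − 3q_{Nadir} − 2q_{Largo}) − 8q_{Nadir}.
∂π/∂q_{Nadir} = 102 − 6q_{Nadir} − 2q_{Largo} = 0 ⇒ q_{Nadir} = 17 − (1/3)q_{Largo}.
Similarly q_{Largo} = 107/6 − (1/3)q_{Nadir}.
Substituting the second reaction function into the first: q_{Nadir} = 17 − (1/3)(107/6 − (1/3)q_{Nadir}), which gives (8/9)q_{Nadir} = 199/18 ⇒ q_{Nadir} = 12.4375.
Then q_{Largo} = 107/6 − (1/3)·12.4375 = 13.6875.

12.4375, 13.6875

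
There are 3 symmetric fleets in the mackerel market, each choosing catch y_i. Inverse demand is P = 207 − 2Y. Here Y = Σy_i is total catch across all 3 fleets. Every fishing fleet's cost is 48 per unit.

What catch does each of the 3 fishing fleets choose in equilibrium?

19.875

A representative fishing fleet's profit is π_i = y_i(207 − 2Y) − 48y_i, with Y = y_i + Σ_{j≠i} y_j.
First-order condition: 159 − 4y_i − 2Σ_{j≠i} y_j = 0.
In a symmetric equilibrium every fishing fleet chooses the same y, so Σ_{j≠i} y_j = 2y. The condition becomes 159 − 8y = 0, giving y = 159/8 = 19.875.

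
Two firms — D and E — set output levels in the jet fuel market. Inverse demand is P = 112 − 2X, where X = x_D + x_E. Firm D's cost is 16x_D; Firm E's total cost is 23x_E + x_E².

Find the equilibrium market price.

Firm D's profit: π = x_D(112 − 2(x_D + x_E)) − 16x_D.
∂π/∂x_D = 96 − 4x_D − 2x_E = 0, so x_D = 24 − 0.5x_E.
For E: ∂π/∂x_E = 89 − 6x_E − 2x_D = 0 ⇒ x_E = 89/6 − (1/3)x_D.
Plugging x_E into D's best response: x_D = 24 − 0.5(89/6 − (1/3)x_D) ⇒ (5/6)x_D = 199/12, so x_D = 19.9.
Then x_E = 89/6 − (1/3)·19.9 = 8.2.
Equilibrium price: P = 112 − 2·28.1 = 55.8.

55.8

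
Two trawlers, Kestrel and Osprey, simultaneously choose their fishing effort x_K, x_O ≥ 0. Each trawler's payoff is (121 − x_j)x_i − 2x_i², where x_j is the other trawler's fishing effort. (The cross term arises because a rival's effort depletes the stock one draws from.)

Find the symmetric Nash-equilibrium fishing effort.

Kestrel's payoff is (121 − x_O)x_K − 2x_K².
∂π/∂x_K = 121 − x_O − 4x_K = 0, so x_K = 30.25 − 0.25x_O.
By symmetry x_O = x_K; substituting into the reaction function, 1.25x_K = 30.25 and x_K = 24.2.

24.2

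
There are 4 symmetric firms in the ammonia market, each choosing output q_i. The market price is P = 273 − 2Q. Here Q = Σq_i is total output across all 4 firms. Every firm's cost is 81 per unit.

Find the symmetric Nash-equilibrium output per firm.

A representative firm's profit is π_i = q_i(273 − 2Q) − 81q_i, with Q = q_i + Σ_{j≠i} q_j.
First-order condition: 192 − 4q_i − 2Σ_{j≠i} q_j = 0.
In a symmetric equilibrium every firm chooses the same q, so Σ_{j≠i} q_j = 3q. The condition becomes 192 − 10q = 0, giving q = 192/10 = 19.2.

19.2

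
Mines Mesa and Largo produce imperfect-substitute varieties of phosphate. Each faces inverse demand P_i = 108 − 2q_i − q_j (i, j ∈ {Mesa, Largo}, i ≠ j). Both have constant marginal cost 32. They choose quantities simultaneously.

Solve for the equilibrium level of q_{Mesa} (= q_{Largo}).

15.2

Mine Mesa's profit: π = q_{Mesa}(108 − 2q_{Mesa} − q_{Largo}) − 32q_{Mesa}.
∂π/∂q_{Mesa} = 76 − 4q_{Mesa} − q_{Largo} = 0 ⇒ q_{Mesa} = 19 − 0.25q_{Largo}.
The game is symmetric, so in equilibrium q_{Largo} = q_{Mesa}: the reaction function gives 1.25q_{Mesa} = 19, hence q_{Mesa} = 15.2.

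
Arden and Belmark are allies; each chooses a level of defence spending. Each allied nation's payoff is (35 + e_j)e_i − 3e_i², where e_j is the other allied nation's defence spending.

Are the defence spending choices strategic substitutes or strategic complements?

strategic complements

Arden's payoff is (35 + e_B)e_A − 3e_A².
∂π/∂e_A = 35 + e_B − 6e_A = 0, so e_A = 35/6 + (1/6)e_B.
The best-response slope de_A/de_B = 1/6 > 0: the reaction function is upward-sloping, so the choices are strategic complements.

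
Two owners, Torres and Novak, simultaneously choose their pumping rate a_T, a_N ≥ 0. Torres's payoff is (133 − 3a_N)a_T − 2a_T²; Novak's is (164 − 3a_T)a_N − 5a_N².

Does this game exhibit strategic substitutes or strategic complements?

strategic substitutes

Expanding Torres's payoff: 133a_T − 3a_Na_T − 2a_T².
∂π/∂a_T = 133 − 3a_N − 4a_T = 0, so a_T = 33.25 − 0.75a_N.
The best-response slope da_T/da_N = −0.75 < 0: the reaction function is downward-sloping, so the choices are strategic substitutes.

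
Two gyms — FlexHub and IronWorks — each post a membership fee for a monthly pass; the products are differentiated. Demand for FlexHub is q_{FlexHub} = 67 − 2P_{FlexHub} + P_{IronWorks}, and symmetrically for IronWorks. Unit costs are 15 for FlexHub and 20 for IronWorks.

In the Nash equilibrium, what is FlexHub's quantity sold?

36

FlexHub's profit: π = (P_{FlexHub} − 15)(67 − 2P_{FlexHub} + P_{IronWorks}).
∂π/∂P_{FlexHub} = 97 − 4P_{FlexHub} + P_{IronWorks} = 0 ⇒ P_{FlexHub} = 24.25 + 0.25P_{IronWorks}.
Similarly P_{IronWorks} = 26.75 + 0.25P_{FlexHub}.
Solving the two reaction functions simultaneously: (1 − (0.25)(0.25))P_{FlexHub} = 24.25 + 0.25·26.75, so 0.9375P_{FlexHub} = 30.9375 and P_{FlexHub} = 33.
Then P_{IronWorks} = 26.75 + 0.25·33 = 35.
q_{FlexHub} = 67 − 2·33 + 35 = 36.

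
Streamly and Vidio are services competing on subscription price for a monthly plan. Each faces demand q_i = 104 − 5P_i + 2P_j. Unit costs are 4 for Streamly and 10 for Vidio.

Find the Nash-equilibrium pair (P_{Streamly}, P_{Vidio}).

Streamly's profit: π = (P_{Streamly} − 4)(104 − 5P_{Streamly} + 2P_{Vidio}).
∂π/∂P_{Streamly} = 124 − 10P_{Streamly} + 2P_{Vidio} = 0 ⇒ P_{Streamly} = 12.4 + 0.2P_{Vidio}.
Similarly P_{Vidio} = 15.4 + 0.2P_{Streamly}.
Substituting the second reaction function into the first: P_{Streamly} = 12.4 + 0.2(15.4 + 0.2P_{Streamly}), which gives 0.96P_{Streamly} = 15.48 ⇒ P_{Streamly} = 16.125.
Then P_{Vidio} = 15.4 + 0.2·16.125 = 18.625.

16.125, 18.625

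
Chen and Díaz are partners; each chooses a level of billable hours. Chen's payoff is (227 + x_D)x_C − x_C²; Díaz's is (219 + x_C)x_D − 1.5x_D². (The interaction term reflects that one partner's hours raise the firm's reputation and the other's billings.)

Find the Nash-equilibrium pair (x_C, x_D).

Expanding Chen's payoff: 227x_C + x_Dx_C − x_C².
∂π/∂x_C = 227 + x_D − 2x_C = 0, so x_C = 113.5 + 0.5x_D.
Likewise for Díaz: x_D = 73 + (1/3)x_C.
Plugging x_D into Chen's best response: x_C = 113.5 + 0.5(73 + (1/3)x_C) ⇒ (5/6)x_C = 150, so x_C = 180.
Then x_D = 73 + (1/3)·180 = 133.

180, 133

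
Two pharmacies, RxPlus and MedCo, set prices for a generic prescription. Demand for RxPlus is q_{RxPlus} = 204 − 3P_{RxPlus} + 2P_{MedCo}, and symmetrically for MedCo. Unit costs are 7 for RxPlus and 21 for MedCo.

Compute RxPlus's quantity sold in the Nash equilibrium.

155.625

RxPlus's profit: π = (P_{RxPlus} − 7)(204 − 3P_{RxPlus} + 2P_{MedCo}).
∂π/∂P_{RxPlus} = 225 − 6P_{RxPlus} + 2P_{MedCo} = 0 ⇒ P_{RxPlus} = 37.5 + (1/3)P_{MedCo}.
Similarly P_{MedCo} = 44.5 + (1/3)P_{RxPlus}.
Solving the two reaction functions simultaneously: (1 − (1/3)(1/3))P_{RxPlus} = 37.5 + (1/3)·44.5, so (8/9)P_{RxPlus} = 157/3 and P_{RxPlus} = 58.875.
Then P_{MedCo} = 44.5 + (1/3)·58.875 = 64.125.
q_{RxPlus} = 204 − 3·58.875 + 2·64.125 = 155.625.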